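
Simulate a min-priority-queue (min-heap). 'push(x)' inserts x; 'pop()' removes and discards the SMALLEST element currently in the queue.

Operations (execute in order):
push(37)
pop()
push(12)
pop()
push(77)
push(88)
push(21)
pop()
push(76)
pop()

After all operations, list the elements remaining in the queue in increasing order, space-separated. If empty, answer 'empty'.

Answer: 77 88

Derivation:
push(37): heap contents = [37]
pop() → 37: heap contents = []
push(12): heap contents = [12]
pop() → 12: heap contents = []
push(77): heap contents = [77]
push(88): heap contents = [77, 88]
push(21): heap contents = [21, 77, 88]
pop() → 21: heap contents = [77, 88]
push(76): heap contents = [76, 77, 88]
pop() → 76: heap contents = [77, 88]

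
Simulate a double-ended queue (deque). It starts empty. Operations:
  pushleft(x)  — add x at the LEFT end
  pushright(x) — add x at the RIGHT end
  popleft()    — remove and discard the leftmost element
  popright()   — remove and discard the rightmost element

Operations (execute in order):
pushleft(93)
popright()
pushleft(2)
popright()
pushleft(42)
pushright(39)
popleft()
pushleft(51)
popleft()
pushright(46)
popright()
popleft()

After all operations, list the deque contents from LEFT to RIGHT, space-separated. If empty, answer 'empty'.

Answer: empty

Derivation:
pushleft(93): [93]
popright(): []
pushleft(2): [2]
popright(): []
pushleft(42): [42]
pushright(39): [42, 39]
popleft(): [39]
pushleft(51): [51, 39]
popleft(): [39]
pushright(46): [39, 46]
popright(): [39]
popleft(): []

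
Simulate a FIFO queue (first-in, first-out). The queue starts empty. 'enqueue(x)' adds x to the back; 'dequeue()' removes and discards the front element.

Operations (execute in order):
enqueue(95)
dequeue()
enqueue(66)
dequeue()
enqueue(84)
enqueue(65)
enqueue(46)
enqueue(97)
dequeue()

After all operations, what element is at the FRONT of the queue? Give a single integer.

Answer: 65

Derivation:
enqueue(95): queue = [95]
dequeue(): queue = []
enqueue(66): queue = [66]
dequeue(): queue = []
enqueue(84): queue = [84]
enqueue(65): queue = [84, 65]
enqueue(46): queue = [84, 65, 46]
enqueue(97): queue = [84, 65, 46, 97]
dequeue(): queue = [65, 46, 97]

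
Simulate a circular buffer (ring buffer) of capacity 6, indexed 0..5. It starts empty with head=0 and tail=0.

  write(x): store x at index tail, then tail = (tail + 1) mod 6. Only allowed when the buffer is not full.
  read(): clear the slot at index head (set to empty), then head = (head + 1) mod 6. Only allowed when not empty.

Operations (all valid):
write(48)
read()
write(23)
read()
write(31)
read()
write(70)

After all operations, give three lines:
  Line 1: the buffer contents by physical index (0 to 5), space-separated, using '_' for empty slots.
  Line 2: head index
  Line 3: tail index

write(48): buf=[48 _ _ _ _ _], head=0, tail=1, size=1
read(): buf=[_ _ _ _ _ _], head=1, tail=1, size=0
write(23): buf=[_ 23 _ _ _ _], head=1, tail=2, size=1
read(): buf=[_ _ _ _ _ _], head=2, tail=2, size=0
write(31): buf=[_ _ 31 _ _ _], head=2, tail=3, size=1
read(): buf=[_ _ _ _ _ _], head=3, tail=3, size=0
write(70): buf=[_ _ _ 70 _ _], head=3, tail=4, size=1

Answer: _ _ _ 70 _ _
3
4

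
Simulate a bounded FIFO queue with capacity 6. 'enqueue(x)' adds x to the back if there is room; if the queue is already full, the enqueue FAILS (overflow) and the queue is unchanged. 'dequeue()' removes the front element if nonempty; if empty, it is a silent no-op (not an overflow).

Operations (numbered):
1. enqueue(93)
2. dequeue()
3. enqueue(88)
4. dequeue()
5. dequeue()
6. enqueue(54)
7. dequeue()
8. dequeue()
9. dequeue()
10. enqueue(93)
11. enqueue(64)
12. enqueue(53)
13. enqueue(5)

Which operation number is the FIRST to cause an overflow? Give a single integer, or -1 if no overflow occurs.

Answer: -1

Derivation:
1. enqueue(93): size=1
2. dequeue(): size=0
3. enqueue(88): size=1
4. dequeue(): size=0
5. dequeue(): empty, no-op, size=0
6. enqueue(54): size=1
7. dequeue(): size=0
8. dequeue(): empty, no-op, size=0
9. dequeue(): empty, no-op, size=0
10. enqueue(93): size=1
11. enqueue(64): size=2
12. enqueue(53): size=3
13. enqueue(5): size=4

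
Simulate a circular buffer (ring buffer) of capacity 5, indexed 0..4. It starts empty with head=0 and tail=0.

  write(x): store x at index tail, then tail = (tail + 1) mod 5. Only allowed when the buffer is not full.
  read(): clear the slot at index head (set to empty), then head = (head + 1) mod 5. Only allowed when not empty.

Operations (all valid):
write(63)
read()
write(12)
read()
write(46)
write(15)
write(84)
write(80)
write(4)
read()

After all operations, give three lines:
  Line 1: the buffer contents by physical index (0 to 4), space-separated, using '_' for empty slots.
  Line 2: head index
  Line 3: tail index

Answer: 80 4 _ 15 84
3
2

Derivation:
write(63): buf=[63 _ _ _ _], head=0, tail=1, size=1
read(): buf=[_ _ _ _ _], head=1, tail=1, size=0
write(12): buf=[_ 12 _ _ _], head=1, tail=2, size=1
read(): buf=[_ _ _ _ _], head=2, tail=2, size=0
write(46): buf=[_ _ 46 _ _], head=2, tail=3, size=1
write(15): buf=[_ _ 46 15 _], head=2, tail=4, size=2
write(84): buf=[_ _ 46 15 84], head=2, tail=0, size=3
write(80): buf=[80 _ 46 15 84], head=2, tail=1, size=4
write(4): buf=[80 4 46 15 84], head=2, tail=2, size=5
read(): buf=[80 4 _ 15 84], head=3, tail=2, size=4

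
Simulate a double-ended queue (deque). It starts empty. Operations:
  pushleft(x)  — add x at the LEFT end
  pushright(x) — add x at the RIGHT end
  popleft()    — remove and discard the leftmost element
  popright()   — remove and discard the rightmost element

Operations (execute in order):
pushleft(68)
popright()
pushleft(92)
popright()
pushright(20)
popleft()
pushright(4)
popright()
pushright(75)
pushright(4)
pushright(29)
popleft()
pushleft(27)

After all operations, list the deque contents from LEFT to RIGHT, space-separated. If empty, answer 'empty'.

Answer: 27 4 29

Derivation:
pushleft(68): [68]
popright(): []
pushleft(92): [92]
popright(): []
pushright(20): [20]
popleft(): []
pushright(4): [4]
popright(): []
pushright(75): [75]
pushright(4): [75, 4]
pushright(29): [75, 4, 29]
popleft(): [4, 29]
pushleft(27): [27, 4, 29]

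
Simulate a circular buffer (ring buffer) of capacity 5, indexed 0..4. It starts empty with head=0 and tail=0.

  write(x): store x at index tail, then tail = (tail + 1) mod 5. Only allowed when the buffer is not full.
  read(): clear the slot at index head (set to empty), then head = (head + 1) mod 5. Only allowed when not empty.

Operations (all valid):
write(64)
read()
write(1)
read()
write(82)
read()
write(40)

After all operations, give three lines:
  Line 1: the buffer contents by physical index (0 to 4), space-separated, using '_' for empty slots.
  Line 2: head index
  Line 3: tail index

write(64): buf=[64 _ _ _ _], head=0, tail=1, size=1
read(): buf=[_ _ _ _ _], head=1, tail=1, size=0
write(1): buf=[_ 1 _ _ _], head=1, tail=2, size=1
read(): buf=[_ _ _ _ _], head=2, tail=2, size=0
write(82): buf=[_ _ 82 _ _], head=2, tail=3, size=1
read(): buf=[_ _ _ _ _], head=3, tail=3, size=0
write(40): buf=[_ _ _ 40 _], head=3, tail=4, size=1

Answer: _ _ _ 40 _
3
4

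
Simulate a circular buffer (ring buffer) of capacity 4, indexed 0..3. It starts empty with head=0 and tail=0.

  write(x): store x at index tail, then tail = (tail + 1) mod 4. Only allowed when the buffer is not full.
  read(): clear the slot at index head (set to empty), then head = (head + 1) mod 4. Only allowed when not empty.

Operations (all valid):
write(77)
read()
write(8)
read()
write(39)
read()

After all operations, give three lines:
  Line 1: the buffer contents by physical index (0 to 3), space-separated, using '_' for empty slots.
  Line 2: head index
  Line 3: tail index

write(77): buf=[77 _ _ _], head=0, tail=1, size=1
read(): buf=[_ _ _ _], head=1, tail=1, size=0
write(8): buf=[_ 8 _ _], head=1, tail=2, size=1
read(): buf=[_ _ _ _], head=2, tail=2, size=0
write(39): buf=[_ _ 39 _], head=2, tail=3, size=1
read(): buf=[_ _ _ _], head=3, tail=3, size=0

Answer: _ _ _ _
3
3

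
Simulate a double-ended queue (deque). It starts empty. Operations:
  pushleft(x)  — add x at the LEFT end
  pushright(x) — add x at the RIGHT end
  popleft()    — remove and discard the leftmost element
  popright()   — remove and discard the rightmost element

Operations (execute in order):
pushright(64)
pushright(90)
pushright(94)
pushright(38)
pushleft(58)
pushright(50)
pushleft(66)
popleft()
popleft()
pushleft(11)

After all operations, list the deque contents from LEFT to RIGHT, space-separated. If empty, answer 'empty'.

Answer: 11 64 90 94 38 50

Derivation:
pushright(64): [64]
pushright(90): [64, 90]
pushright(94): [64, 90, 94]
pushright(38): [64, 90, 94, 38]
pushleft(58): [58, 64, 90, 94, 38]
pushright(50): [58, 64, 90, 94, 38, 50]
pushleft(66): [66, 58, 64, 90, 94, 38, 50]
popleft(): [58, 64, 90, 94, 38, 50]
popleft(): [64, 90, 94, 38, 50]
pushleft(11): [11, 64, 90, 94, 38, 50]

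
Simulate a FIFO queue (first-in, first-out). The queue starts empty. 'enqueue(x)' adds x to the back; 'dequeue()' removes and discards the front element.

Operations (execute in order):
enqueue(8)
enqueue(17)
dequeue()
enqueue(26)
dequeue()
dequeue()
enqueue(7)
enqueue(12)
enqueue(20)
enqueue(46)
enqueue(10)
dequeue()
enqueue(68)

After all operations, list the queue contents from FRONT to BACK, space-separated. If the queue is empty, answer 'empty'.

Answer: 12 20 46 10 68

Derivation:
enqueue(8): [8]
enqueue(17): [8, 17]
dequeue(): [17]
enqueue(26): [17, 26]
dequeue(): [26]
dequeue(): []
enqueue(7): [7]
enqueue(12): [7, 12]
enqueue(20): [7, 12, 20]
enqueue(46): [7, 12, 20, 46]
enqueue(10): [7, 12, 20, 46, 10]
dequeue(): [12, 20, 46, 10]
enqueue(68): [12, 20, 46, 10, 68]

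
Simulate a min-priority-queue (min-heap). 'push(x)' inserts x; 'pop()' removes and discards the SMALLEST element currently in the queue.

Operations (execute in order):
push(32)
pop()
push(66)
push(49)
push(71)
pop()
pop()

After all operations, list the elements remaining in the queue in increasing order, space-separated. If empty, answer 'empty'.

push(32): heap contents = [32]
pop() → 32: heap contents = []
push(66): heap contents = [66]
push(49): heap contents = [49, 66]
push(71): heap contents = [49, 66, 71]
pop() → 49: heap contents = [66, 71]
pop() → 66: heap contents = [71]

Answer: 71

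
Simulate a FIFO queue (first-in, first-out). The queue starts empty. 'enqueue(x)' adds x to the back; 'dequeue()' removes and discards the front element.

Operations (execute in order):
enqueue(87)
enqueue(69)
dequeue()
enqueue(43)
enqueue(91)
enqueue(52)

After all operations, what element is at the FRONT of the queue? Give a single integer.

Answer: 69

Derivation:
enqueue(87): queue = [87]
enqueue(69): queue = [87, 69]
dequeue(): queue = [69]
enqueue(43): queue = [69, 43]
enqueue(91): queue = [69, 43, 91]
enqueue(52): queue = [69, 43, 91, 52]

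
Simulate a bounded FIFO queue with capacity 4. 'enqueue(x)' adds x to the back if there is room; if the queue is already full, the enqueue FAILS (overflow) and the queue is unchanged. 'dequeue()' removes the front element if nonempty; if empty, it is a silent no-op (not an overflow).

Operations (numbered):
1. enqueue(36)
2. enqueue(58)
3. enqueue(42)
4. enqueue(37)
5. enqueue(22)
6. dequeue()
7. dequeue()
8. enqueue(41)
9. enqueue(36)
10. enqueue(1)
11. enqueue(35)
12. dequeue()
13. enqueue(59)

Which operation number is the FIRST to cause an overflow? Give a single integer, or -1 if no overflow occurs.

Answer: 5

Derivation:
1. enqueue(36): size=1
2. enqueue(58): size=2
3. enqueue(42): size=3
4. enqueue(37): size=4
5. enqueue(22): size=4=cap → OVERFLOW (fail)
6. dequeue(): size=3
7. dequeue(): size=2
8. enqueue(41): size=3
9. enqueue(36): size=4
10. enqueue(1): size=4=cap → OVERFLOW (fail)
11. enqueue(35): size=4=cap → OVERFLOW (fail)
12. dequeue(): size=3
13. enqueue(59): size=4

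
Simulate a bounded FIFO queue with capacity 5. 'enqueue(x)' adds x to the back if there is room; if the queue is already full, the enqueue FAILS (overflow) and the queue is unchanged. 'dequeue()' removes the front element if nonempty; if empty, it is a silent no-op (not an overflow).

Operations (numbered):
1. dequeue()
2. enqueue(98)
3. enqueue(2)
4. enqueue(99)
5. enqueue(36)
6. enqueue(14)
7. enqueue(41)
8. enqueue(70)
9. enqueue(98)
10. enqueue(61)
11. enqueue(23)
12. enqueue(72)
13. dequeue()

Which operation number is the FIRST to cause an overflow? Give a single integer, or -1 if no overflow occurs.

Answer: 7

Derivation:
1. dequeue(): empty, no-op, size=0
2. enqueue(98): size=1
3. enqueue(2): size=2
4. enqueue(99): size=3
5. enqueue(36): size=4
6. enqueue(14): size=5
7. enqueue(41): size=5=cap → OVERFLOW (fail)
8. enqueue(70): size=5=cap → OVERFLOW (fail)
9. enqueue(98): size=5=cap → OVERFLOW (fail)
10. enqueue(61): size=5=cap → OVERFLOW (fail)
11. enqueue(23): size=5=cap → OVERFLOW (fail)
12. enqueue(72): size=5=cap → OVERFLOW (fail)
13. dequeue(): size=4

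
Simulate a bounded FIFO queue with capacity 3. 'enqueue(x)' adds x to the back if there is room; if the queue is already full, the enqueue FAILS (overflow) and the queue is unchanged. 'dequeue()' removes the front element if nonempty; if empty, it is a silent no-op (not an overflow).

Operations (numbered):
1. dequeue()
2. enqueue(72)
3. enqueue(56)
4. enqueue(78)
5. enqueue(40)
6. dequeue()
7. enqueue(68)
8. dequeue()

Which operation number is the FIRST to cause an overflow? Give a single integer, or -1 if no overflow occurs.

Answer: 5

Derivation:
1. dequeue(): empty, no-op, size=0
2. enqueue(72): size=1
3. enqueue(56): size=2
4. enqueue(78): size=3
5. enqueue(40): size=3=cap → OVERFLOW (fail)
6. dequeue(): size=2
7. enqueue(68): size=3
8. dequeue(): size=2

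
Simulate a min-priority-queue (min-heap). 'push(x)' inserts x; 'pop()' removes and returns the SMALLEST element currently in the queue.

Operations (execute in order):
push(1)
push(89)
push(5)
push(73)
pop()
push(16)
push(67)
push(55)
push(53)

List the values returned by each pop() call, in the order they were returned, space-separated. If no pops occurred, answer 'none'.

push(1): heap contents = [1]
push(89): heap contents = [1, 89]
push(5): heap contents = [1, 5, 89]
push(73): heap contents = [1, 5, 73, 89]
pop() → 1: heap contents = [5, 73, 89]
push(16): heap contents = [5, 16, 73, 89]
push(67): heap contents = [5, 16, 67, 73, 89]
push(55): heap contents = [5, 16, 55, 67, 73, 89]
push(53): heap contents = [5, 16, 53, 55, 67, 73, 89]

Answer: 1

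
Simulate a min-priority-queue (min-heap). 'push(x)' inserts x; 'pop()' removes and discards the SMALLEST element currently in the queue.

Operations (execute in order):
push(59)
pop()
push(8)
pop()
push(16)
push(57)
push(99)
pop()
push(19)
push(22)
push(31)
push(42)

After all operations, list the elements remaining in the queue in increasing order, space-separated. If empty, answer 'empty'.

push(59): heap contents = [59]
pop() → 59: heap contents = []
push(8): heap contents = [8]
pop() → 8: heap contents = []
push(16): heap contents = [16]
push(57): heap contents = [16, 57]
push(99): heap contents = [16, 57, 99]
pop() → 16: heap contents = [57, 99]
push(19): heap contents = [19, 57, 99]
push(22): heap contents = [19, 22, 57, 99]
push(31): heap contents = [19, 22, 31, 57, 99]
push(42): heap contents = [19, 22, 31, 42, 57, 99]

Answer: 19 22 31 42 57 99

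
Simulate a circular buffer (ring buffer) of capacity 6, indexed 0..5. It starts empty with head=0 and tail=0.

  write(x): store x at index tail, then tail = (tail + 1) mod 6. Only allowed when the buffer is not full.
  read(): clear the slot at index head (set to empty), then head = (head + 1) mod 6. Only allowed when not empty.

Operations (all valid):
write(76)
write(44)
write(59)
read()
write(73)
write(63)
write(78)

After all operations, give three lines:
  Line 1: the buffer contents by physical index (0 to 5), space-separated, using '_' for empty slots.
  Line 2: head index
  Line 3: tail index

write(76): buf=[76 _ _ _ _ _], head=0, tail=1, size=1
write(44): buf=[76 44 _ _ _ _], head=0, tail=2, size=2
write(59): buf=[76 44 59 _ _ _], head=0, tail=3, size=3
read(): buf=[_ 44 59 _ _ _], head=1, tail=3, size=2
write(73): buf=[_ 44 59 73 _ _], head=1, tail=4, size=3
write(63): buf=[_ 44 59 73 63 _], head=1, tail=5, size=4
write(78): buf=[_ 44 59 73 63 78], head=1, tail=0, size=5

Answer: _ 44 59 73 63 78
1
0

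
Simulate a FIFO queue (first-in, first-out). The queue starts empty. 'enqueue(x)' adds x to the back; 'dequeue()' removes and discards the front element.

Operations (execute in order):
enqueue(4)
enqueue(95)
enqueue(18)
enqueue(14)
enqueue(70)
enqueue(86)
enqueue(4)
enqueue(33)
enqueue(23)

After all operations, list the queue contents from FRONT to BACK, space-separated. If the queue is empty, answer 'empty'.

Answer: 4 95 18 14 70 86 4 33 23

Derivation:
enqueue(4): [4]
enqueue(95): [4, 95]
enqueue(18): [4, 95, 18]
enqueue(14): [4, 95, 18, 14]
enqueue(70): [4, 95, 18, 14, 70]
enqueue(86): [4, 95, 18, 14, 70, 86]
enqueue(4): [4, 95, 18, 14, 70, 86, 4]
enqueue(33): [4, 95, 18, 14, 70, 86, 4, 33]
enqueue(23): [4, 95, 18, 14, 70, 86, 4, 33, 23]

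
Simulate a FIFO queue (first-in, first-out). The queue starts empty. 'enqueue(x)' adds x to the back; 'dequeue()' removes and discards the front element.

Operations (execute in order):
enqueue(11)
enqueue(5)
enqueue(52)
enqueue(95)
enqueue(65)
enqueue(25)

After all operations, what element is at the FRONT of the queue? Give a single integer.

enqueue(11): queue = [11]
enqueue(5): queue = [11, 5]
enqueue(52): queue = [11, 5, 52]
enqueue(95): queue = [11, 5, 52, 95]
enqueue(65): queue = [11, 5, 52, 95, 65]
enqueue(25): queue = [11, 5, 52, 95, 65, 25]

Answer: 11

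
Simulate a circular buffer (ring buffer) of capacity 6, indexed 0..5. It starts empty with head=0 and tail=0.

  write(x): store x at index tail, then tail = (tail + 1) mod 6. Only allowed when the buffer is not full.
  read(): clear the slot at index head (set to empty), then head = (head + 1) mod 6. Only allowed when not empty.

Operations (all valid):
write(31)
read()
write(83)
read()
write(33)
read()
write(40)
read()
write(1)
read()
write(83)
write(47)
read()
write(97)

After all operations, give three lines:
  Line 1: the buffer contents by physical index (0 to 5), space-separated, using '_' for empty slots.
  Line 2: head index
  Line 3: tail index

Answer: 47 97 _ _ _ _
0
2

Derivation:
write(31): buf=[31 _ _ _ _ _], head=0, tail=1, size=1
read(): buf=[_ _ _ _ _ _], head=1, tail=1, size=0
write(83): buf=[_ 83 _ _ _ _], head=1, tail=2, size=1
read(): buf=[_ _ _ _ _ _], head=2, tail=2, size=0
write(33): buf=[_ _ 33 _ _ _], head=2, tail=3, size=1
read(): buf=[_ _ _ _ _ _], head=3, tail=3, size=0
write(40): buf=[_ _ _ 40 _ _], head=3, tail=4, size=1
read(): buf=[_ _ _ _ _ _], head=4, tail=4, size=0
write(1): buf=[_ _ _ _ 1 _], head=4, tail=5, size=1
read(): buf=[_ _ _ _ _ _], head=5, tail=5, size=0
write(83): buf=[_ _ _ _ _ 83], head=5, tail=0, size=1
write(47): buf=[47 _ _ _ _ 83], head=5, tail=1, size=2
read(): buf=[47 _ _ _ _ _], head=0, tail=1, size=1
write(97): buf=[47 97 _ _ _ _], head=0, tail=2, size=2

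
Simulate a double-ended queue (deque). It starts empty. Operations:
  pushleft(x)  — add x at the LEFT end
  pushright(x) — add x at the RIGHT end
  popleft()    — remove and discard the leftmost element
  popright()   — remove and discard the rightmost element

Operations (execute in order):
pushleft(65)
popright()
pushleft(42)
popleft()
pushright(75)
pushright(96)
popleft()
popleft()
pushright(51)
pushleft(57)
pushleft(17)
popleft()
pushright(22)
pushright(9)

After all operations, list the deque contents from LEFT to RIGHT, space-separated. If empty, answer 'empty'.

pushleft(65): [65]
popright(): []
pushleft(42): [42]
popleft(): []
pushright(75): [75]
pushright(96): [75, 96]
popleft(): [96]
popleft(): []
pushright(51): [51]
pushleft(57): [57, 51]
pushleft(17): [17, 57, 51]
popleft(): [57, 51]
pushright(22): [57, 51, 22]
pushright(9): [57, 51, 22, 9]

Answer: 57 51 22 9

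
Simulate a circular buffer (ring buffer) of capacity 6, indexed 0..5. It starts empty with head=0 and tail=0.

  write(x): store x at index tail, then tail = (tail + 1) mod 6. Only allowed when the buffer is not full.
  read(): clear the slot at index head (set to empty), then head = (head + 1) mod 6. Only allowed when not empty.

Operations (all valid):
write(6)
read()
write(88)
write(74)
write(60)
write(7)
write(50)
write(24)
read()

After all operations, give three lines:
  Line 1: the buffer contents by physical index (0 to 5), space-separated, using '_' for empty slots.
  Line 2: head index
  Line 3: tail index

write(6): buf=[6 _ _ _ _ _], head=0, tail=1, size=1
read(): buf=[_ _ _ _ _ _], head=1, tail=1, size=0
write(88): buf=[_ 88 _ _ _ _], head=1, tail=2, size=1
write(74): buf=[_ 88 74 _ _ _], head=1, tail=3, size=2
write(60): buf=[_ 88 74 60 _ _], head=1, tail=4, size=3
write(7): buf=[_ 88 74 60 7 _], head=1, tail=5, size=4
write(50): buf=[_ 88 74 60 7 50], head=1, tail=0, size=5
write(24): buf=[24 88 74 60 7 50], head=1, tail=1, size=6
read(): buf=[24 _ 74 60 7 50], head=2, tail=1, size=5

Answer: 24 _ 74 60 7 50
2
1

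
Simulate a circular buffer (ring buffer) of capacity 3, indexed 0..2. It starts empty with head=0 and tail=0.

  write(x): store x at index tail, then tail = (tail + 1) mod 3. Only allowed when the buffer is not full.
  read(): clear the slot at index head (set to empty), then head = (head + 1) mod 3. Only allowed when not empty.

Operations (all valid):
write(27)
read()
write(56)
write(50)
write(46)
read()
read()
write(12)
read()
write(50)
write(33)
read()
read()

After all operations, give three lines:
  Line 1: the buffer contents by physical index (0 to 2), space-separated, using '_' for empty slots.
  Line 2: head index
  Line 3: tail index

Answer: 33 _ _
0
1

Derivation:
write(27): buf=[27 _ _], head=0, tail=1, size=1
read(): buf=[_ _ _], head=1, tail=1, size=0
write(56): buf=[_ 56 _], head=1, tail=2, size=1
write(50): buf=[_ 56 50], head=1, tail=0, size=2
write(46): buf=[46 56 50], head=1, tail=1, size=3
read(): buf=[46 _ 50], head=2, tail=1, size=2
read(): buf=[46 _ _], head=0, tail=1, size=1
write(12): buf=[46 12 _], head=0, tail=2, size=2
read(): buf=[_ 12 _], head=1, tail=2, size=1
write(50): buf=[_ 12 50], head=1, tail=0, size=2
write(33): buf=[33 12 50], head=1, tail=1, size=3
read(): buf=[33 _ 50], head=2, tail=1, size=2
read(): buf=[33 _ _], head=0, tail=1, size=1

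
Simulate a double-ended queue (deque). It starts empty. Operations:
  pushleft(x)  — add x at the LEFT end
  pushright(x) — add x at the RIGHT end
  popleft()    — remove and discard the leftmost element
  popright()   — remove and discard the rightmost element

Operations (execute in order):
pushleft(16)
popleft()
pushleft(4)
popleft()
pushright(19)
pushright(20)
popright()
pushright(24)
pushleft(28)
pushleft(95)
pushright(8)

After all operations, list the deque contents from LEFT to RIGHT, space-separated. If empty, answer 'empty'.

pushleft(16): [16]
popleft(): []
pushleft(4): [4]
popleft(): []
pushright(19): [19]
pushright(20): [19, 20]
popright(): [19]
pushright(24): [19, 24]
pushleft(28): [28, 19, 24]
pushleft(95): [95, 28, 19, 24]
pushright(8): [95, 28, 19, 24, 8]

Answer: 95 28 19 24 8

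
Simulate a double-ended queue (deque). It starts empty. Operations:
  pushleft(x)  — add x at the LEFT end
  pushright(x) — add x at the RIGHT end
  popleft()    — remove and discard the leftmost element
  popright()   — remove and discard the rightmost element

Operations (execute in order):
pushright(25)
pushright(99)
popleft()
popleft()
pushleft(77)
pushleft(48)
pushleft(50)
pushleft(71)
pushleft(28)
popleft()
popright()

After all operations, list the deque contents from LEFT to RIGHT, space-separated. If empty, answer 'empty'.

pushright(25): [25]
pushright(99): [25, 99]
popleft(): [99]
popleft(): []
pushleft(77): [77]
pushleft(48): [48, 77]
pushleft(50): [50, 48, 77]
pushleft(71): [71, 50, 48, 77]
pushleft(28): [28, 71, 50, 48, 77]
popleft(): [71, 50, 48, 77]
popright(): [71, 50, 48]

Answer: 71 50 48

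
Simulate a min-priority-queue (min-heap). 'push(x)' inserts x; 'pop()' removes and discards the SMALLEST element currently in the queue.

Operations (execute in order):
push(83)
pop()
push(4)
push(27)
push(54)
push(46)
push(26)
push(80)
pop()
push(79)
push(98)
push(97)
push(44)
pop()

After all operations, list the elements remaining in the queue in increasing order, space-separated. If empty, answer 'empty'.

push(83): heap contents = [83]
pop() → 83: heap contents = []
push(4): heap contents = [4]
push(27): heap contents = [4, 27]
push(54): heap contents = [4, 27, 54]
push(46): heap contents = [4, 27, 46, 54]
push(26): heap contents = [4, 26, 27, 46, 54]
push(80): heap contents = [4, 26, 27, 46, 54, 80]
pop() → 4: heap contents = [26, 27, 46, 54, 80]
push(79): heap contents = [26, 27, 46, 54, 79, 80]
push(98): heap contents = [26, 27, 46, 54, 79, 80, 98]
push(97): heap contents = [26, 27, 46, 54, 79, 80, 97, 98]
push(44): heap contents = [26, 27, 44, 46, 54, 79, 80, 97, 98]
pop() → 26: heap contents = [27, 44, 46, 54, 79, 80, 97, 98]

Answer: 27 44 46 54 79 80 97 98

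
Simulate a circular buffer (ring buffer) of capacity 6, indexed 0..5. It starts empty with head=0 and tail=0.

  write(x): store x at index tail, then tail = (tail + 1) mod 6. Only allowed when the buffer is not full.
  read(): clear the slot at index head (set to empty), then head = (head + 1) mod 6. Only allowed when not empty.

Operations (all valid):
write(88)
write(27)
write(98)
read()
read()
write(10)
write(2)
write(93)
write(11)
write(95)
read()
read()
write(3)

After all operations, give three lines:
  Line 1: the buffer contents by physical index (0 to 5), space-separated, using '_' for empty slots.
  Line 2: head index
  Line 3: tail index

Answer: 11 95 3 _ 2 93
4
3

Derivation:
write(88): buf=[88 _ _ _ _ _], head=0, tail=1, size=1
write(27): buf=[88 27 _ _ _ _], head=0, tail=2, size=2
write(98): buf=[88 27 98 _ _ _], head=0, tail=3, size=3
read(): buf=[_ 27 98 _ _ _], head=1, tail=3, size=2
read(): buf=[_ _ 98 _ _ _], head=2, tail=3, size=1
write(10): buf=[_ _ 98 10 _ _], head=2, tail=4, size=2
write(2): buf=[_ _ 98 10 2 _], head=2, tail=5, size=3
write(93): buf=[_ _ 98 10 2 93], head=2, tail=0, size=4
write(11): buf=[11 _ 98 10 2 93], head=2, tail=1, size=5
write(95): buf=[11 95 98 10 2 93], head=2, tail=2, size=6
read(): buf=[11 95 _ 10 2 93], head=3, tail=2, size=5
read(): buf=[11 95 _ _ 2 93], head=4, tail=2, size=4
write(3): buf=[11 95 3 _ 2 93], head=4, tail=3, size=5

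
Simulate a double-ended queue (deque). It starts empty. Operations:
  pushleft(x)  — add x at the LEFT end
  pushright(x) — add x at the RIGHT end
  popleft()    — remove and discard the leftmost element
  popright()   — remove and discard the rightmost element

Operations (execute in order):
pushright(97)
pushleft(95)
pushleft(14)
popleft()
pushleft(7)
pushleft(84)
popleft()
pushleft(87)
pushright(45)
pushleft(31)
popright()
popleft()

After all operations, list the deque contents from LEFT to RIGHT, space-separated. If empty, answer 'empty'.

pushright(97): [97]
pushleft(95): [95, 97]
pushleft(14): [14, 95, 97]
popleft(): [95, 97]
pushleft(7): [7, 95, 97]
pushleft(84): [84, 7, 95, 97]
popleft(): [7, 95, 97]
pushleft(87): [87, 7, 95, 97]
pushright(45): [87, 7, 95, 97, 45]
pushleft(31): [31, 87, 7, 95, 97, 45]
popright(): [31, 87, 7, 95, 97]
popleft(): [87, 7, 95, 97]

Answer: 87 7 95 97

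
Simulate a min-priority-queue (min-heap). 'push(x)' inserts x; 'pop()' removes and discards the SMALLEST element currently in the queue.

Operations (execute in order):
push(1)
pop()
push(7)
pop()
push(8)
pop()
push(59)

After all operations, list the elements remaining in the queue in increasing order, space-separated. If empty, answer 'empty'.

push(1): heap contents = [1]
pop() → 1: heap contents = []
push(7): heap contents = [7]
pop() → 7: heap contents = []
push(8): heap contents = [8]
pop() → 8: heap contents = []
push(59): heap contents = [59]

Answer: 59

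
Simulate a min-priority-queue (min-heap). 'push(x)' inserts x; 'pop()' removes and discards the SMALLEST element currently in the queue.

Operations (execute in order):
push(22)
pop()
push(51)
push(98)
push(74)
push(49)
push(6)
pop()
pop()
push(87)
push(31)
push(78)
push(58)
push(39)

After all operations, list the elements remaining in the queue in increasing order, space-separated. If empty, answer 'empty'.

Answer: 31 39 51 58 74 78 87 98

Derivation:
push(22): heap contents = [22]
pop() → 22: heap contents = []
push(51): heap contents = [51]
push(98): heap contents = [51, 98]
push(74): heap contents = [51, 74, 98]
push(49): heap contents = [49, 51, 74, 98]
push(6): heap contents = [6, 49, 51, 74, 98]
pop() → 6: heap contents = [49, 51, 74, 98]
pop() → 49: heap contents = [51, 74, 98]
push(87): heap contents = [51, 74, 87, 98]
push(31): heap contents = [31, 51, 74, 87, 98]
push(78): heap contents = [31, 51, 74, 78, 87, 98]
push(58): heap contents = [31, 51, 58, 74, 78, 87, 98]
push(39): heap contents = [31, 39, 51, 58, 74, 78, 87, 98]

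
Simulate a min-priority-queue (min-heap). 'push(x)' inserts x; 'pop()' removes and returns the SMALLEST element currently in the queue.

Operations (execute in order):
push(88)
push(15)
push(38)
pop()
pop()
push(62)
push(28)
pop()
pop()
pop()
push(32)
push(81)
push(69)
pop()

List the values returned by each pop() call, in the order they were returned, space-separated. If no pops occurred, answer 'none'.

Answer: 15 38 28 62 88 32

Derivation:
push(88): heap contents = [88]
push(15): heap contents = [15, 88]
push(38): heap contents = [15, 38, 88]
pop() → 15: heap contents = [38, 88]
pop() → 38: heap contents = [88]
push(62): heap contents = [62, 88]
push(28): heap contents = [28, 62, 88]
pop() → 28: heap contents = [62, 88]
pop() → 62: heap contents = [88]
pop() → 88: heap contents = []
push(32): heap contents = [32]
push(81): heap contents = [32, 81]
push(69): heap contents = [32, 69, 81]
pop() → 32: heap contents = [69, 81]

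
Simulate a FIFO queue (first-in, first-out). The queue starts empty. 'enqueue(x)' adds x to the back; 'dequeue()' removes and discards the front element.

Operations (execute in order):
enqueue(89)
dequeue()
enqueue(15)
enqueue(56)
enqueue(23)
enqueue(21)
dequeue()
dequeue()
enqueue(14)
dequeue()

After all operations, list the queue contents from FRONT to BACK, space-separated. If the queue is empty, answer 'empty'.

Answer: 21 14

Derivation:
enqueue(89): [89]
dequeue(): []
enqueue(15): [15]
enqueue(56): [15, 56]
enqueue(23): [15, 56, 23]
enqueue(21): [15, 56, 23, 21]
dequeue(): [56, 23, 21]
dequeue(): [23, 21]
enqueue(14): [23, 21, 14]
dequeue(): [21, 14]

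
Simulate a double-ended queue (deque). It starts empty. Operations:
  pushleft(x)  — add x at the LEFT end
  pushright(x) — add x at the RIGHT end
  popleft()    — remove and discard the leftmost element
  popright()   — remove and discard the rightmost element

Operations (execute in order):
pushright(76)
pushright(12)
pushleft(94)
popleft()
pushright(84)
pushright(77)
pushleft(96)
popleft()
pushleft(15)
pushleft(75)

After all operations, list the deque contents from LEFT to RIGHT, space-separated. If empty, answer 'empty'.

Answer: 75 15 76 12 84 77

Derivation:
pushright(76): [76]
pushright(12): [76, 12]
pushleft(94): [94, 76, 12]
popleft(): [76, 12]
pushright(84): [76, 12, 84]
pushright(77): [76, 12, 84, 77]
pushleft(96): [96, 76, 12, 84, 77]
popleft(): [76, 12, 84, 77]
pushleft(15): [15, 76, 12, 84, 77]
pushleft(75): [75, 15, 76, 12, 84, 77]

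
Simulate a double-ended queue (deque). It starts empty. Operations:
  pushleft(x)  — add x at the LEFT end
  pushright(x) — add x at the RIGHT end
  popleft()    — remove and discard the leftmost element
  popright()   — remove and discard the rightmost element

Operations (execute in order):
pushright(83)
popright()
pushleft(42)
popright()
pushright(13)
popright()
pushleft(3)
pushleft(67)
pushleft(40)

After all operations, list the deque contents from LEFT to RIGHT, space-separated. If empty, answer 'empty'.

Answer: 40 67 3

Derivation:
pushright(83): [83]
popright(): []
pushleft(42): [42]
popright(): []
pushright(13): [13]
popright(): []
pushleft(3): [3]
pushleft(67): [67, 3]
pushleft(40): [40, 67, 3]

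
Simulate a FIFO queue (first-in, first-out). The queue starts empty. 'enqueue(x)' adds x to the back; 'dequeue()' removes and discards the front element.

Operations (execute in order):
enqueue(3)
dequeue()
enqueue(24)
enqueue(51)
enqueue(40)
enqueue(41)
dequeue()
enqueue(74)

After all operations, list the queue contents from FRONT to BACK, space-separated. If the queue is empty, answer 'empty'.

Answer: 51 40 41 74

Derivation:
enqueue(3): [3]
dequeue(): []
enqueue(24): [24]
enqueue(51): [24, 51]
enqueue(40): [24, 51, 40]
enqueue(41): [24, 51, 40, 41]
dequeue(): [51, 40, 41]
enqueue(74): [51, 40, 41, 74]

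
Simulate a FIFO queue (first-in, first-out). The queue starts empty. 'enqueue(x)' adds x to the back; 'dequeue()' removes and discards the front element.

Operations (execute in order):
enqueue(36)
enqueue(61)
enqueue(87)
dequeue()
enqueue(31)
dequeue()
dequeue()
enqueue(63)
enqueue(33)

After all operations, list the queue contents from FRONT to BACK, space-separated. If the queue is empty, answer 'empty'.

Answer: 31 63 33

Derivation:
enqueue(36): [36]
enqueue(61): [36, 61]
enqueue(87): [36, 61, 87]
dequeue(): [61, 87]
enqueue(31): [61, 87, 31]
dequeue(): [87, 31]
dequeue(): [31]
enqueue(63): [31, 63]
enqueue(33): [31, 63, 33]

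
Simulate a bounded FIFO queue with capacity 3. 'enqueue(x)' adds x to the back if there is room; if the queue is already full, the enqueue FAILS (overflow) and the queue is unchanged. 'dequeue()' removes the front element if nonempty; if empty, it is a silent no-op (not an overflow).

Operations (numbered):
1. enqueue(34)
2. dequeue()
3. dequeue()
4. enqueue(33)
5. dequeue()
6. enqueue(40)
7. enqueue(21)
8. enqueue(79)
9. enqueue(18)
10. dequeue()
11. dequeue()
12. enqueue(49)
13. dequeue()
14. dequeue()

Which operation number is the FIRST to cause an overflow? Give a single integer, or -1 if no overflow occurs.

Answer: 9

Derivation:
1. enqueue(34): size=1
2. dequeue(): size=0
3. dequeue(): empty, no-op, size=0
4. enqueue(33): size=1
5. dequeue(): size=0
6. enqueue(40): size=1
7. enqueue(21): size=2
8. enqueue(79): size=3
9. enqueue(18): size=3=cap → OVERFLOW (fail)
10. dequeue(): size=2
11. dequeue(): size=1
12. enqueue(49): size=2
13. dequeue(): size=1
14. dequeue(): size=0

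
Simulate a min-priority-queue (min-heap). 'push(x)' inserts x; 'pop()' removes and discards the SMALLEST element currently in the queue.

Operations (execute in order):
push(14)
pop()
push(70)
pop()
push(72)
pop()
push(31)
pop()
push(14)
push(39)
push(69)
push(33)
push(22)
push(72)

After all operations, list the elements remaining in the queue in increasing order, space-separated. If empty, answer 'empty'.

push(14): heap contents = [14]
pop() → 14: heap contents = []
push(70): heap contents = [70]
pop() → 70: heap contents = []
push(72): heap contents = [72]
pop() → 72: heap contents = []
push(31): heap contents = [31]
pop() → 31: heap contents = []
push(14): heap contents = [14]
push(39): heap contents = [14, 39]
push(69): heap contents = [14, 39, 69]
push(33): heap contents = [14, 33, 39, 69]
push(22): heap contents = [14, 22, 33, 39, 69]
push(72): heap contents = [14, 22, 33, 39, 69, 72]

Answer: 14 22 33 39 69 72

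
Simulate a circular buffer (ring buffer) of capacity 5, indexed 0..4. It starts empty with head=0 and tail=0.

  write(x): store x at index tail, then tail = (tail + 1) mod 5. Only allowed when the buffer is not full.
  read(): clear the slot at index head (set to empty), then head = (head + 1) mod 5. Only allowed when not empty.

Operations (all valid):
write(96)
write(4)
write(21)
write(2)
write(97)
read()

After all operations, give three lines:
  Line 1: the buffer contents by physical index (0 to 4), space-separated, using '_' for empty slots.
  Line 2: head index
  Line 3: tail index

write(96): buf=[96 _ _ _ _], head=0, tail=1, size=1
write(4): buf=[96 4 _ _ _], head=0, tail=2, size=2
write(21): buf=[96 4 21 _ _], head=0, tail=3, size=3
write(2): buf=[96 4 21 2 _], head=0, tail=4, size=4
write(97): buf=[96 4 21 2 97], head=0, tail=0, size=5
read(): buf=[_ 4 21 2 97], head=1, tail=0, size=4

Answer: _ 4 21 2 97
1
0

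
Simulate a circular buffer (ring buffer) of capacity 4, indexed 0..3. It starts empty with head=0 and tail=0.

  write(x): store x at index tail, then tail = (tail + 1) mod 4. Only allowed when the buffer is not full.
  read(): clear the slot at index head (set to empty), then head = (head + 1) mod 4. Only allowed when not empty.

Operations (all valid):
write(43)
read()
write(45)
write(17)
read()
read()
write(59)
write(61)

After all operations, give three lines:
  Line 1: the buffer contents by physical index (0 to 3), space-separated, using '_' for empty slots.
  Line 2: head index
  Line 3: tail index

Answer: 61 _ _ 59
3
1

Derivation:
write(43): buf=[43 _ _ _], head=0, tail=1, size=1
read(): buf=[_ _ _ _], head=1, tail=1, size=0
write(45): buf=[_ 45 _ _], head=1, tail=2, size=1
write(17): buf=[_ 45 17 _], head=1, tail=3, size=2
read(): buf=[_ _ 17 _], head=2, tail=3, size=1
read(): buf=[_ _ _ _], head=3, tail=3, size=0
write(59): buf=[_ _ _ 59], head=3, tail=0, size=1
write(61): buf=[61 _ _ 59], head=3, tail=1, size=2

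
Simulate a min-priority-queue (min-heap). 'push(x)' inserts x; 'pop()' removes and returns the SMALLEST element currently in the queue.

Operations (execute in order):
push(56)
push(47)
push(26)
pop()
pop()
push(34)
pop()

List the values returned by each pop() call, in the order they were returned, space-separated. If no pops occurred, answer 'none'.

push(56): heap contents = [56]
push(47): heap contents = [47, 56]
push(26): heap contents = [26, 47, 56]
pop() → 26: heap contents = [47, 56]
pop() → 47: heap contents = [56]
push(34): heap contents = [34, 56]
pop() → 34: heap contents = [56]

Answer: 26 47 34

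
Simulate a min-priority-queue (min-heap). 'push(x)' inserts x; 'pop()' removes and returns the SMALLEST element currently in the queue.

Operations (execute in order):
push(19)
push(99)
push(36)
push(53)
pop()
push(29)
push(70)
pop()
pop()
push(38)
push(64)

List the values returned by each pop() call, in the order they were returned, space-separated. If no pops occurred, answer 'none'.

Answer: 19 29 36

Derivation:
push(19): heap contents = [19]
push(99): heap contents = [19, 99]
push(36): heap contents = [19, 36, 99]
push(53): heap contents = [19, 36, 53, 99]
pop() → 19: heap contents = [36, 53, 99]
push(29): heap contents = [29, 36, 53, 99]
push(70): heap contents = [29, 36, 53, 70, 99]
pop() → 29: heap contents = [36, 53, 70, 99]
pop() → 36: heap contents = [53, 70, 99]
push(38): heap contents = [38, 53, 70, 99]
push(64): heap contents = [38, 53, 64, 70, 99]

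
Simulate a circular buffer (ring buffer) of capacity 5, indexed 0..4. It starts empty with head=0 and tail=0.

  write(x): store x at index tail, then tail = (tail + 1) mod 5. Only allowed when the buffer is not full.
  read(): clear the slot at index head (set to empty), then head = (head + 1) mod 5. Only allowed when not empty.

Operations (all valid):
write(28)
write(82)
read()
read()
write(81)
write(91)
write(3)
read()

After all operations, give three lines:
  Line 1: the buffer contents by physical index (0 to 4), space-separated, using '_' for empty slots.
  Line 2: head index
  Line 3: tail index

write(28): buf=[28 _ _ _ _], head=0, tail=1, size=1
write(82): buf=[28 82 _ _ _], head=0, tail=2, size=2
read(): buf=[_ 82 _ _ _], head=1, tail=2, size=1
read(): buf=[_ _ _ _ _], head=2, tail=2, size=0
write(81): buf=[_ _ 81 _ _], head=2, tail=3, size=1
write(91): buf=[_ _ 81 91 _], head=2, tail=4, size=2
write(3): buf=[_ _ 81 91 3], head=2, tail=0, size=3
read(): buf=[_ _ _ 91 3], head=3, tail=0, size=2

Answer: _ _ _ 91 3
3
0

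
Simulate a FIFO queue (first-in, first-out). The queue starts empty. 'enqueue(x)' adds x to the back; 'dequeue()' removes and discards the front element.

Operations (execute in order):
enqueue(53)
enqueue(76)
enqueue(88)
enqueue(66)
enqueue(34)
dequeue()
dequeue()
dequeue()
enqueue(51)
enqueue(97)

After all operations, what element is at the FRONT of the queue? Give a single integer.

enqueue(53): queue = [53]
enqueue(76): queue = [53, 76]
enqueue(88): queue = [53, 76, 88]
enqueue(66): queue = [53, 76, 88, 66]
enqueue(34): queue = [53, 76, 88, 66, 34]
dequeue(): queue = [76, 88, 66, 34]
dequeue(): queue = [88, 66, 34]
dequeue(): queue = [66, 34]
enqueue(51): queue = [66, 34, 51]
enqueue(97): queue = [66, 34, 51, 97]

Answer: 66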